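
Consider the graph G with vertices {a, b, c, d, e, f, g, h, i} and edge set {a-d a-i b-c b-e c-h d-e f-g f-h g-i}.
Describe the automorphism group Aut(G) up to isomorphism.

G is 2-regular and connected on 9 vertices, i.e. the cycle C_9. C_9 has 9 rotations and 9 reflections, so Aut(C_9) ≅ D_9 of order 18.

D_9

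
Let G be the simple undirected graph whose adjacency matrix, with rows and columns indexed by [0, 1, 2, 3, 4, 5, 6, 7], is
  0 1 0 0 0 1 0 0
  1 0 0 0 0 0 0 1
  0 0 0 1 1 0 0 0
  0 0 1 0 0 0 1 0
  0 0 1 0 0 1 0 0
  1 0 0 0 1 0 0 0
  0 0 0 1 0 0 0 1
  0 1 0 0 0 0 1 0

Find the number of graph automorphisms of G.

16

Every vertex has degree 2 and the graph is connected, so G is the 8-cycle C_8. C_8 has 8 rotations and 8 reflections, so Aut(C_8) ≅ D_8 of order 16.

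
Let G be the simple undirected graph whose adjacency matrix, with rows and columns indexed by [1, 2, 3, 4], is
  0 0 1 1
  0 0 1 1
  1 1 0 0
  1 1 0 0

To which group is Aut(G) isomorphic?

D_4

Every vertex has degree 2 and the graph is connected, so G is the 4-cycle C_4. The automorphisms of the 4-cycle are exactly the symmetries of a regular 4-gon: the dihedral group D_4, |D_4| = 8.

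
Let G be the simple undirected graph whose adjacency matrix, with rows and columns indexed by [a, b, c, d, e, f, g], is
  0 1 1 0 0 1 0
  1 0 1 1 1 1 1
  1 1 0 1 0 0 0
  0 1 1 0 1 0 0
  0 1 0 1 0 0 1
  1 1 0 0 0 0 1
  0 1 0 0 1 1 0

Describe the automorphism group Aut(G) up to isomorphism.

the dihedral group of order 12

Vertex b is the unique vertex of degree 6; the remaining 6 vertices each have degree 3 and induce a cycle, so G is the wheel on 7 vertices with hub b. With the hub fixed, the remaining symmetry is that of the rim cycle C_6, giving the dihedral group D_6.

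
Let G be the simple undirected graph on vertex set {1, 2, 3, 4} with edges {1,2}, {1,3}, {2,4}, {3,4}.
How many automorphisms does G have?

G is 2-regular and bipartite on 2^2 = 4 vertices with girth 4; it is the hypercube graph Q_2. The symmetry group of the 2-cube is the hyperoctahedral group B_2 = Z_2 ≀ S_2, of order 2^2·2! = 8.

8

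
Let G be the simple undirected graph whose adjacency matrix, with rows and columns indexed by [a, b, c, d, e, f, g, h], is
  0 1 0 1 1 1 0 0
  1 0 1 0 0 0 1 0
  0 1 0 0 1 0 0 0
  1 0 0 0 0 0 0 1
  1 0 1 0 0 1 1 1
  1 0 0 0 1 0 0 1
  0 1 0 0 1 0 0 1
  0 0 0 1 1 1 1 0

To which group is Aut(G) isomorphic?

1

The degree sequence is [4, 3, 2, 2, 5, 3, 3, 4]. Checking the degree-preserving permutations of the vertex set shows that none except the identity preserves every edge, so Aut(G) is trivial.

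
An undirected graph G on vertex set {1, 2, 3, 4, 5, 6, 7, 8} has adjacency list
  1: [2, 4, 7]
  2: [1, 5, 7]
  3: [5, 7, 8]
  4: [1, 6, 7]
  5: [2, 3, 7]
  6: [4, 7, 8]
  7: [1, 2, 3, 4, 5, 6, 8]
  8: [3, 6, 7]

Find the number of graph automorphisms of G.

Vertex 7 is the unique vertex of degree 7; the remaining 7 vertices each have degree 3 and induce a cycle, so G is the wheel on 8 vertices with hub 7. With the hub fixed, the remaining symmetry is that of the rim cycle C_7, giving the dihedral group D_7.

14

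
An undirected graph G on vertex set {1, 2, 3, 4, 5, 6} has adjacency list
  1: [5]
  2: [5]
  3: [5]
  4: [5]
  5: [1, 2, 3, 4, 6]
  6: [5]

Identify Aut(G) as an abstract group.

S_5

Vertex 5 has degree 5 and every other vertex has degree 1, so G is the star K_{1,5} with centre 5. The 5 leaves are pairwise interchangeable while the centre is fixed, giving Aut(G) = S_5.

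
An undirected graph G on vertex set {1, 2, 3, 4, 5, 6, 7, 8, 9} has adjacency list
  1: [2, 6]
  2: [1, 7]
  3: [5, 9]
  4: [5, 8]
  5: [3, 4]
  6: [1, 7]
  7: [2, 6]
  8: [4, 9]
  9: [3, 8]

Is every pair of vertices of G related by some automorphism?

No

G has two connected components, {3, 4, 5, 8, 9} and {1, 2, 6, 7}; each is 2-regular, so G = C_5 ⊔ C_4. The orbit of 1 under Aut(G) is {1, 2, 6, 7}, which does not contain 3, so G is not vertex-transitive.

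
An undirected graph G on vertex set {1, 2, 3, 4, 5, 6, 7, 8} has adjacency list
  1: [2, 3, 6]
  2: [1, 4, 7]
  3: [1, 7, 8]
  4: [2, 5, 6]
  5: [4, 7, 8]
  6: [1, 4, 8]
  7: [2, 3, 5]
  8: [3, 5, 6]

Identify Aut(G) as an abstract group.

G is 3-regular and bipartite on 2^3 = 8 vertices with girth 4; it is the hypercube graph Q_3. Aut(Q_3) consists of the signed permutations of the 3 coordinate axes: 3! permutations times 2^3 sign flips, so |Aut| = 2^3·3! = 48.

Z_2^3 ⋊ S_3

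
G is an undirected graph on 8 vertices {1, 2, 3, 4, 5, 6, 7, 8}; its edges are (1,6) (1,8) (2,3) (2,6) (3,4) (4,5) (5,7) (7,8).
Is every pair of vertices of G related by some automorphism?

Every vertex has degree 2 and the graph is connected, so G is the 8-cycle C_8. C_8 has 8 rotations and 8 reflections, so Aut(C_8) ≅ D_8 of order 16. Under this action every vertex can be carried to every other, so G is vertex-transitive.

Yes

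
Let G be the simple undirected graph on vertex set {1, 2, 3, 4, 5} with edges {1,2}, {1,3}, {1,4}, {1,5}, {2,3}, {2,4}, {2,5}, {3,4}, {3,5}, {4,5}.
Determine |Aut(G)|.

Every vertex has degree 4, so G is the complete graph K_5. Every bijection on the vertex set is an automorphism of K_5; hence Aut(K_5) ≅ S_5, order 120.

120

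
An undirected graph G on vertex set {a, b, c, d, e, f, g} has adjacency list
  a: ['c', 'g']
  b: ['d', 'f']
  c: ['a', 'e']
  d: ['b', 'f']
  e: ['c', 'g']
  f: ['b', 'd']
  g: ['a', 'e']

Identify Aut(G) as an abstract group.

D_3 × D_4

G has two connected components, {a, c, e, g} and {b, d, f}; each is 2-regular, so G = C_4 ⊔ C_3. No automorphism exchanges components of different sizes, hence Aut(G) is the direct product D_3 × D_4, order 48.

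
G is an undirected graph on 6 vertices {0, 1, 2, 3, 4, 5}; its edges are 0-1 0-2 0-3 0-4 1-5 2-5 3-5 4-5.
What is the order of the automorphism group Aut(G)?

48

The vertices split by degree into {0, 5} (degree 4) and {1, 2, 3, 4} (degree 2); every edge runs between the two parts, so G is the complete bipartite graph K_{2,4}. The parts have unequal sizes, so no automorphism swaps them; each part is permuted independently, giving S_2 × S_4 of order 2!·4! = 48.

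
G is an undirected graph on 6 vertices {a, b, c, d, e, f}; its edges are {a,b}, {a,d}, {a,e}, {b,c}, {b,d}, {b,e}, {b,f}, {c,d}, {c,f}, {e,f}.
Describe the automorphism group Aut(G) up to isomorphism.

D_5

Vertex b is the unique vertex of degree 5; the remaining 5 vertices each have degree 3 and induce a cycle, so G is the wheel on 6 vertices with hub b. With the hub fixed, the remaining symmetry is that of the rim cycle C_5, giving the dihedral group D_5.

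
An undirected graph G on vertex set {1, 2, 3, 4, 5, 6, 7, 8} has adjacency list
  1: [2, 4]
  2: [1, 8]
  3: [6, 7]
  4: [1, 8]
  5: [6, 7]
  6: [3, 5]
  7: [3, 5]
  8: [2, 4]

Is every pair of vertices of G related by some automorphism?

Yes

G has two connected components, {3, 5, 6, 7} and {1, 2, 4, 8}; each is 2-regular, so G = C_4 ⊔ C_4. With two isomorphic components, Aut(G) = Aut(C_4) ≀ S_2 = (D_4 × D_4) ⋊ Z_2: permute each cycle by D_4, then optionally swap the two cycles. Order 2·(2·4)² = 128. Under this action every vertex can be carried to every other, so G is vertex-transitive.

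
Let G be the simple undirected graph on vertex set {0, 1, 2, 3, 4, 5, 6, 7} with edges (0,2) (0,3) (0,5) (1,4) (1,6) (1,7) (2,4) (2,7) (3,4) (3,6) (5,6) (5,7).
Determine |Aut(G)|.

48

G is 3-regular and bipartite on 2^3 = 8 vertices with girth 4; it is the hypercube graph Q_3. The symmetry group of the 3-cube is the hyperoctahedral group B_3 = Z_2 ≀ S_3, of order 2^3·3! = 48.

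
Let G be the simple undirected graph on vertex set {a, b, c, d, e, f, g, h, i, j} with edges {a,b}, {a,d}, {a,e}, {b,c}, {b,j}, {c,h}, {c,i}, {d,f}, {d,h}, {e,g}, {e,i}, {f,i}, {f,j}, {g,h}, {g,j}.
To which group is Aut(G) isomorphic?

the symmetric group S_5

G is 3-regular on 10 vertices with no triangles and no 4-cycles (girth 5): this is the Petersen graph. Viewing the Petersen graph as the Kneser graph K(5,2) — vertices are 2-subsets of {1,…,5}, edges join disjoint pairs — its automorphisms are exactly the permutations of the 5-element set, so Aut ≅ S_5 of order 120.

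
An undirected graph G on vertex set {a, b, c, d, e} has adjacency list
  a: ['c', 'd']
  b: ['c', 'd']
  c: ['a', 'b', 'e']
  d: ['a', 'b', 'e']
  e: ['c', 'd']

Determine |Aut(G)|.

The vertices split by degree into {c, d} (degree 3) and {a, b, e} (degree 2); every edge runs between the two parts, so G is the complete bipartite graph K_{2,3}. The parts have unequal sizes, so no automorphism swaps them; each part is permuted independently, giving S_2 × S_3 of order 2!·3! = 12.

12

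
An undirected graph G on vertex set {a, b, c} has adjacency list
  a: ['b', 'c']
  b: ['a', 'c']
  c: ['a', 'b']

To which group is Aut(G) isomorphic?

S_3

Every vertex has degree 2, so G is the complete graph K_3. Every bijection on the vertex set is an automorphism of K_3; hence Aut(K_3) ≅ S_3, order 6.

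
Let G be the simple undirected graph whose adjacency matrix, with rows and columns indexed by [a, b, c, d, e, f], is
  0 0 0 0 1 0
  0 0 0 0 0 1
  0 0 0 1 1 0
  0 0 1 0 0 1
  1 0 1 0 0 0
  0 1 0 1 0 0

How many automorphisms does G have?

2

The degree sequence is [1, 1, 2, 2, 2, 2]; the two degree-1 vertices a and b are the ends of a path, so G = P_6. A path has exactly one nontrivial symmetry — reversal — giving Aut(G) of order 2.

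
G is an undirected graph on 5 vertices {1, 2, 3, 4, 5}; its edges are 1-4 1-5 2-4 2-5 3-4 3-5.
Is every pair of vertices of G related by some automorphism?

Automorphisms preserve degree, but G has vertices of degree 2 and vertices of degree 3; no automorphism maps one to the other, so G is not vertex-transitive.

No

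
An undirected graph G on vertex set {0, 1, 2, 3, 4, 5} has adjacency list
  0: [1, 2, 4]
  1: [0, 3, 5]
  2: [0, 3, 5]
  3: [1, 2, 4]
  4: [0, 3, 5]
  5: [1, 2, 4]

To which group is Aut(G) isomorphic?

G is 3-regular and bipartite with parts {0, 3, 5} and {1, 2, 4} (each part is independent and every cross-pair is an edge), so G = K_{3,3}. Each part can be permuted independently (S_3 × S_3) and the two equal-size parts can also be swapped, giving (S_3 × S_3) ⋊ Z_2 of order 2·(3!)² = 72.

(S_3 × S_3) ⋊ Z_2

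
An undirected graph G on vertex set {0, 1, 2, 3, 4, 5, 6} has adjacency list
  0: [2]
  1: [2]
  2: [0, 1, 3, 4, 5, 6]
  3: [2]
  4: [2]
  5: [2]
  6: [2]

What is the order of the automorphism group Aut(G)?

Vertex 2 has degree 6 and every other vertex has degree 1, so G is the star K_{1,6} with centre 2. The 6 leaves are pairwise interchangeable while the centre is fixed, giving Aut(G) = S_6.

720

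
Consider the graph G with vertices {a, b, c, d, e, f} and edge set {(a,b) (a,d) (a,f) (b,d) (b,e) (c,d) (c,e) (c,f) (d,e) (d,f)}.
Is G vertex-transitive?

No

Vertex d is the only vertex of degree 5, so every automorphism fixes it; G is not vertex-transitive.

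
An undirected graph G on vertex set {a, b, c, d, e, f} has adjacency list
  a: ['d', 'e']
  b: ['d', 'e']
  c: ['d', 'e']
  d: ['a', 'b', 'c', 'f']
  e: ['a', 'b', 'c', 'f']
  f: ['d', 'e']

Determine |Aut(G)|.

The vertices split by degree into {d, e} (degree 4) and {a, b, c, f} (degree 2); every edge runs between the two parts, so G is the complete bipartite graph K_{2,4}. The parts have unequal sizes, so no automorphism swaps them; each part is permuted independently, giving S_2 × S_4 of order 2!·4! = 48.

48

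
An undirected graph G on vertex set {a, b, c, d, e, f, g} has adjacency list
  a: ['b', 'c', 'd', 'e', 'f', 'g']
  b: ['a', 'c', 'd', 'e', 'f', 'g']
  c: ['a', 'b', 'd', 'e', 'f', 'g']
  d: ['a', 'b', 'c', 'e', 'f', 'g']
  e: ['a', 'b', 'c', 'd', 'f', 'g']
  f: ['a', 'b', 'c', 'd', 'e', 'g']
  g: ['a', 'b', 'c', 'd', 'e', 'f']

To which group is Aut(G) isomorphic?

S_7

Every vertex has degree 6, so G is the complete graph K_7. Any permutation of the 7 vertices preserves K_7, so Aut(K_7) = S_7 of order 7! = 5040.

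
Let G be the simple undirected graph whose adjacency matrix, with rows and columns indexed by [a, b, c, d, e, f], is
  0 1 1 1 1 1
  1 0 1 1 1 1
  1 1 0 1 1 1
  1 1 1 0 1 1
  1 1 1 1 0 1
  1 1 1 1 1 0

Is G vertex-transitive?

Yes

Every vertex has degree 5, so G is the complete graph K_6. Any permutation of the 6 vertices preserves K_6, so Aut(K_6) = S_6 of order 6! = 720. This group acts transitively on the 6 vertices.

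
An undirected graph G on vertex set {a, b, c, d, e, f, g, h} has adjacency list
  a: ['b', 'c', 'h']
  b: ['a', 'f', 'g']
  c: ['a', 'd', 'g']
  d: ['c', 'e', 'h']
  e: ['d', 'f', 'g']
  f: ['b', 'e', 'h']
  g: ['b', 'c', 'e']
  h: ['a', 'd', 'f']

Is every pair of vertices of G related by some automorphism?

G is 3-regular and bipartite on 2^3 = 8 vertices with girth 4; it is the hypercube graph Q_3. Aut(Q_3) consists of the signed permutations of the 3 coordinate axes: 3! permutations times 2^3 sign flips, so |Aut| = 2^3·3! = 48. Under this action every vertex can be carried to every other, so G is vertex-transitive.

Yes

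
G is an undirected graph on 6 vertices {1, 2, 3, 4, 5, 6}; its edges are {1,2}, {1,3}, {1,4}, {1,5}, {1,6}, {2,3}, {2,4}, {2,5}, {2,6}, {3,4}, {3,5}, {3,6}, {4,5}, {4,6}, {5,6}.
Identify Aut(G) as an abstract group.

All 6 vertices are pairwise adjacent: G = K_6. Any permutation of the 6 vertices preserves K_6, so Aut(K_6) = S_6 of order 6! = 720.

the symmetric group on 6 letters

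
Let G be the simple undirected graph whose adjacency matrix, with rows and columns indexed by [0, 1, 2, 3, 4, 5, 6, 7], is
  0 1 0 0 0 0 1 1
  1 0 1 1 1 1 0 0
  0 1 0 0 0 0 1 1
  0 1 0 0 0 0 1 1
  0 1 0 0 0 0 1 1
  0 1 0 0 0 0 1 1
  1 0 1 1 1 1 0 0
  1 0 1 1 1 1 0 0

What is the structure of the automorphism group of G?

The vertices split by degree into {1, 6, 7} (degree 5) and {0, 2, 3, 4, 5} (degree 3); every edge runs between the two parts, so G is the complete bipartite graph K_{3,5}. Automorphisms preserve the bipartition setwise (since the parts differ in size) and act as S_3 × S_5 within it; |Aut| = 720.

S_3 × S_5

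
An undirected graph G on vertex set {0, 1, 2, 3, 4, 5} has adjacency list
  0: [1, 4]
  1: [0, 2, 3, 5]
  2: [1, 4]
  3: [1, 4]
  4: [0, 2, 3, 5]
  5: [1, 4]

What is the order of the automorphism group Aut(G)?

The vertices split by degree into {1, 4} (degree 4) and {0, 2, 3, 5} (degree 2); every edge runs between the two parts, so G is the complete bipartite graph K_{2,4}. The parts have unequal sizes, so no automorphism swaps them; each part is permuted independently, giving S_4 × S_2 of order 4!·2! = 48.

48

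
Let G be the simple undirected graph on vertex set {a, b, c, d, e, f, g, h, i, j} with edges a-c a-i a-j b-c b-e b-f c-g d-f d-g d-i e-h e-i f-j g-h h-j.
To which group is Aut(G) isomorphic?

G is 3-regular on 10 vertices with no triangles and no 4-cycles (girth 5): this is the Petersen graph. Viewing the Petersen graph as the Kneser graph K(5,2) — vertices are 2-subsets of {1,…,5}, edges join disjoint pairs — its automorphisms are exactly the permutations of the 5-element set, so Aut ≅ S_5 of order 120.

S_5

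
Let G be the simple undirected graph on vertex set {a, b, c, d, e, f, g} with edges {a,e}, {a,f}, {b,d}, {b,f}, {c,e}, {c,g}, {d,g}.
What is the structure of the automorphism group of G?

the dihedral group of order 14

G is 2-regular and connected on 7 vertices, i.e. the cycle C_7. The automorphisms of the 7-cycle are exactly the symmetries of a regular 7-gon: the dihedral group D_7, |D_7| = 14.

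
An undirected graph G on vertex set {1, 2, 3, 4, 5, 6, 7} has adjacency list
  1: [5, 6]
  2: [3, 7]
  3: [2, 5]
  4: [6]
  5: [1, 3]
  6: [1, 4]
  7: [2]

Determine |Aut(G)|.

The degree sequence is [2, 2, 2, 1, 2, 2, 1]; the two degree-1 vertices 4 and 7 are the ends of a path, so G = P_7. A path has exactly one nontrivial symmetry — reversal — giving Aut(G) of order 2.

2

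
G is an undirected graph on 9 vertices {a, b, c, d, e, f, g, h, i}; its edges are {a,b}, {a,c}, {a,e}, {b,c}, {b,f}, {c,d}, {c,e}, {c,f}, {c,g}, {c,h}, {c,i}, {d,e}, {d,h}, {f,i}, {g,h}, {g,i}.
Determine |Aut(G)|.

Vertex c is the unique vertex of degree 8; the remaining 8 vertices each have degree 3 and induce a cycle, so G is the wheel on 9 vertices with hub c. With the hub fixed, the remaining symmetry is that of the rim cycle C_8, giving the dihedral group D_8.

16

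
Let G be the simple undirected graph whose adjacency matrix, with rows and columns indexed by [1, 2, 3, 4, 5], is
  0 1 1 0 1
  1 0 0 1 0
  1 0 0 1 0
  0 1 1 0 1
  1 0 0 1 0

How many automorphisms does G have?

12

The vertices split by degree into {1, 4} (degree 3) and {2, 3, 5} (degree 2); every edge runs between the two parts, so G is the complete bipartite graph K_{2,3}. The parts have unequal sizes, so no automorphism swaps them; each part is permuted independently, giving S_2 × S_3 of order 2!·3! = 12.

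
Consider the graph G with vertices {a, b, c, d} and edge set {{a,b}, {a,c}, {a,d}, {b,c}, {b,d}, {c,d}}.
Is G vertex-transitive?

Every vertex has degree 3, so G is the complete graph K_4. Any permutation of the 4 vertices preserves K_4, so Aut(K_4) = S_4 of order 4! = 24. This group acts transitively on the 4 vertices.

Yes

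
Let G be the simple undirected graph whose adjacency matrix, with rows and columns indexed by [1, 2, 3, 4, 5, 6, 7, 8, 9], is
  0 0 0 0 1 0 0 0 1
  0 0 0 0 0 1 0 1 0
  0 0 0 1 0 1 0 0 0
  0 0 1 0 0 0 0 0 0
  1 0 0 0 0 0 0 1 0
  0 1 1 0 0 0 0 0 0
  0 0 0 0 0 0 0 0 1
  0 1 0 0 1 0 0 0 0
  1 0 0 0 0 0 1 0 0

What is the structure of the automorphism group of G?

C_2

The degree sequence is [2, 2, 2, 1, 2, 2, 1, 2, 2]; the two degree-1 vertices 4 and 7 are the ends of a path, so G = P_9. A path has exactly one nontrivial symmetry — reversal — giving Aut(G) of order 2.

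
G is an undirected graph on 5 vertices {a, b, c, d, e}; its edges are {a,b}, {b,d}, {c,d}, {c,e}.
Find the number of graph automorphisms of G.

The degree sequence is [1, 2, 2, 2, 1]; the two degree-1 vertices a and e are the ends of a path, so G = P_5. A path has exactly one nontrivial symmetry — reversal — giving Aut(G) of order 2.

2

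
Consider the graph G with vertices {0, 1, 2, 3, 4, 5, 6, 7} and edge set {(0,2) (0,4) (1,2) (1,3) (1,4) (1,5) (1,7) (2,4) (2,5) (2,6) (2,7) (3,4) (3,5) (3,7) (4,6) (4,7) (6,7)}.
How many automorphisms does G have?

1

The degree sequence is [2, 5, 6, 4, 6, 3, 3, 5]. Checking the degree-preserving permutations of the vertex set shows that none except the identity preserves every edge, so Aut(G) is trivial.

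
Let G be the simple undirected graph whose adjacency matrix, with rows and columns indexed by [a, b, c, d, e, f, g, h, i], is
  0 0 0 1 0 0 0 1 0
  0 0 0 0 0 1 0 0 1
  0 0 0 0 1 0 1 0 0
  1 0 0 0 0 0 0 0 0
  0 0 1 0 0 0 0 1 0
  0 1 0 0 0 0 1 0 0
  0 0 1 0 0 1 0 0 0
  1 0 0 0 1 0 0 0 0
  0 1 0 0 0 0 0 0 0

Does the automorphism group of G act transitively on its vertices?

No

Automorphisms preserve degree, but G has vertices of degree 1 and vertices of degree 2; no automorphism maps one to the other, so G is not vertex-transitive.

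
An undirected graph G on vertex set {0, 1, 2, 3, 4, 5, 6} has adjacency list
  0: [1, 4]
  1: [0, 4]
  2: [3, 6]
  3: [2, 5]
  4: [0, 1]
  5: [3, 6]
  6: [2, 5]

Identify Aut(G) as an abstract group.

G has two connected components, {2, 3, 5, 6} and {0, 1, 4}; each is 2-regular, so G = C_4 ⊔ C_3. No automorphism exchanges components of different sizes, hence Aut(G) is the direct product D_4 × D_3, order 48.

D_4 × D_3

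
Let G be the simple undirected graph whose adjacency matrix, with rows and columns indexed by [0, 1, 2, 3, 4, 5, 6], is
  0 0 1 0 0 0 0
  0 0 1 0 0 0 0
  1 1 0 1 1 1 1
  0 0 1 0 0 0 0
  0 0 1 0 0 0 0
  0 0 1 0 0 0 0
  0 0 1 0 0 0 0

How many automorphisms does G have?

Vertex 2 has degree 6 and every other vertex has degree 1, so G is the star K_{1,6} with centre 2. Any automorphism fixes the centre and permutes the 6 leaves freely, so Aut(G) ≅ S_6 of order 6! = 720.

720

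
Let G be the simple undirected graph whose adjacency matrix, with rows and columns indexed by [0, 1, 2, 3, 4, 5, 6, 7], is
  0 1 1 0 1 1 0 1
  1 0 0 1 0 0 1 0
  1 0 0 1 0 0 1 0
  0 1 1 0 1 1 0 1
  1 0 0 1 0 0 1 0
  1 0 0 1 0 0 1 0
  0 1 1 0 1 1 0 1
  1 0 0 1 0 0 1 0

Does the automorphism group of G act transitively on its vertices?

Automorphisms preserve degree, but G has vertices of degree 3 and vertices of degree 5; no automorphism maps one to the other, so G is not vertex-transitive.

No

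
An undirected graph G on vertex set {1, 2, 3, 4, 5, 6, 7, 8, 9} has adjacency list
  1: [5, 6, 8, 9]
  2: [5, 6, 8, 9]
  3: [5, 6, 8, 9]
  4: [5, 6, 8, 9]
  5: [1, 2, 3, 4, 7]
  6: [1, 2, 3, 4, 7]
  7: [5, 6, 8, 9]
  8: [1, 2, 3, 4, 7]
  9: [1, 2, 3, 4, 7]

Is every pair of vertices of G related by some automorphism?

No

Automorphisms preserve degree, but G has vertices of degree 4 and vertices of degree 5; no automorphism maps one to the other, so G is not vertex-transitive.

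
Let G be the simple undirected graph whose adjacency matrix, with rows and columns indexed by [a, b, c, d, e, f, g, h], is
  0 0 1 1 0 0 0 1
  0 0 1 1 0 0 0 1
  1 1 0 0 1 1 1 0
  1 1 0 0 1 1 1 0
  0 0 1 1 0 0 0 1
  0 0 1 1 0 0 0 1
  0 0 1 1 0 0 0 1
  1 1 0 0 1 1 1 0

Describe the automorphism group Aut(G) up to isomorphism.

S_5 × S_3

The vertices split by degree into {c, d, h} (degree 5) and {a, b, e, f, g} (degree 3); every edge runs between the two parts, so G is the complete bipartite graph K_{3,5}. Automorphisms preserve the bipartition setwise (since the parts differ in size) and act as S_5 × S_3 within it; |Aut| = 720.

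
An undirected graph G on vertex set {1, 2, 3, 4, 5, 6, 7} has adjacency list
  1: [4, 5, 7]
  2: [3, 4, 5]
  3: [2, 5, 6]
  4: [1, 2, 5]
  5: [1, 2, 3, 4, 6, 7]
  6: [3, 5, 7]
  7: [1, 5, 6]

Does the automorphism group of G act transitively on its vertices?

No

Vertex 5 is the only vertex of degree 6, so every automorphism fixes it; G is not vertex-transitive.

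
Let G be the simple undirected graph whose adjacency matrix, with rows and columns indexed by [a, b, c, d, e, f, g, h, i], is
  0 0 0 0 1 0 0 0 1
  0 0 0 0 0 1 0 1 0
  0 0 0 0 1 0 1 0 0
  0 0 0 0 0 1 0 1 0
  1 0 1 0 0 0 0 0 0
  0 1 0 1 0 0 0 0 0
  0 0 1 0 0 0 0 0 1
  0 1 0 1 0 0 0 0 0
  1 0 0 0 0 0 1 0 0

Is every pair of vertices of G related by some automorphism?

G has two connected components, {a, c, e, g, i} and {b, d, f, h}; each is 2-regular, so G = C_5 ⊔ C_4. The orbit of a under Aut(G) is {a, c, e, g, i}, which does not contain b, so G is not vertex-transitive.

No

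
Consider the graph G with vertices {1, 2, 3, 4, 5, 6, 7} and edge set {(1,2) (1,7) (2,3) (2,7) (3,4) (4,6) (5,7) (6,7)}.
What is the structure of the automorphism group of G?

Degrees alone do not determine every vertex (e.g. 1 and 3 both have degree 2), but their neighbour-degree multisets differ: N(1) has degrees [3, 4] while N(3) has degrees [2, 3]. Repeating this refinement separates all vertices, so the only automorphism is the identity.

{e}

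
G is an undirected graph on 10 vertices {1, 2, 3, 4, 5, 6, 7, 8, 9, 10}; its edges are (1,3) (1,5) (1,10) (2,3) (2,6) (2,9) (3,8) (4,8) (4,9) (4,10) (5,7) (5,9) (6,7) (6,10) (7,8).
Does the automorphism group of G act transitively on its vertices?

G is 3-regular on 10 vertices with no triangles and no 4-cycles (girth 5): this is the Petersen graph. Viewing the Petersen graph as the Kneser graph K(5,2) — vertices are 2-subsets of {1,…,5}, edges join disjoint pairs — its automorphisms are exactly the permutations of the 5-element set, so Aut ≅ S_5 of order 120. Under this action every vertex can be carried to every other, so G is vertex-transitive.

Yes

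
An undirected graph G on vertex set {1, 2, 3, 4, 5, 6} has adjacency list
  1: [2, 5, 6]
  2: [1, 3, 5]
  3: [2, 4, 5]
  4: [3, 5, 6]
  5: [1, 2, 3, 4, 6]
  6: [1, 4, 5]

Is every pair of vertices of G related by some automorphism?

Vertex 5 is the only vertex of degree 5, so every automorphism fixes it; G is not vertex-transitive.

No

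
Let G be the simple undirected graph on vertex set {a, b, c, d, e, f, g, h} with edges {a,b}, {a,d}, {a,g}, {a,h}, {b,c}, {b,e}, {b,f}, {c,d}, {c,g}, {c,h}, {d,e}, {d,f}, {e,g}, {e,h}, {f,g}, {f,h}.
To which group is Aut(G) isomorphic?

G is 4-regular and bipartite with parts {a, c, e, f} and {b, d, g, h} (each part is independent and every cross-pair is an edge), so G = K_{4,4}. Each part can be permuted independently (S_4 × S_4) and the two equal-size parts can also be swapped, giving (S_4 × S_4) ⋊ Z_2 of order 2·(4!)² = 1152.

S_4 ≀ Z_2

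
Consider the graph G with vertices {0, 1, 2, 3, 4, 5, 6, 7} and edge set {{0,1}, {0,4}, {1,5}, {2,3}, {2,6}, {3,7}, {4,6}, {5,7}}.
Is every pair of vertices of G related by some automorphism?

Every vertex has degree 2 and the graph is connected, so G is the 8-cycle C_8. The automorphisms of the 8-cycle are exactly the symmetries of a regular 8-gon: the dihedral group D_8, |D_8| = 16. This group acts transitively on the 8 vertices.

Yes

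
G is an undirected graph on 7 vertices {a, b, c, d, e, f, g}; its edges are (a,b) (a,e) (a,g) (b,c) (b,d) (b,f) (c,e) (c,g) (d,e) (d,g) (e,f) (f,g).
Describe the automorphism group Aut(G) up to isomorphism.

S_4 × S_3

The vertices split by degree into {b, e, g} (degree 4) and {a, c, d, f} (degree 3); every edge runs between the two parts, so G is the complete bipartite graph K_{3,4}. The parts have unequal sizes, so no automorphism swaps them; each part is permuted independently, giving S_4 × S_3 of order 4!·3! = 144.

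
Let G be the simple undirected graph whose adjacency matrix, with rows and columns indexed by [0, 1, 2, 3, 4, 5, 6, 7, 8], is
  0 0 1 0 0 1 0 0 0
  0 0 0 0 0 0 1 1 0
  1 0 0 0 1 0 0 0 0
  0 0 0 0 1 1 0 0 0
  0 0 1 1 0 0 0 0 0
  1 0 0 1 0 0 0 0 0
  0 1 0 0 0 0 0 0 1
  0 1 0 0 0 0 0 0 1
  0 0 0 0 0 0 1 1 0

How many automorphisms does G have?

G has two connected components, {0, 2, 3, 4, 5} and {1, 6, 7, 8}; each is 2-regular, so G = C_5 ⊔ C_4. No automorphism exchanges components of different sizes, hence Aut(G) is the direct product D_5 × D_4, order 80.

80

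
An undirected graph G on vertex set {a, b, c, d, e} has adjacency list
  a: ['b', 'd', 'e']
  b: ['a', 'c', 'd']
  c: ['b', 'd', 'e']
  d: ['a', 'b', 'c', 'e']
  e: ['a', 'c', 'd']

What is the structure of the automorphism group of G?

D_4

Vertex d is the unique vertex of degree 4; the remaining 4 vertices each have degree 3 and induce a cycle, so G is the wheel on 5 vertices with hub d. With the hub fixed, the remaining symmetry is that of the rim cycle C_4, giving the dihedral group D_4.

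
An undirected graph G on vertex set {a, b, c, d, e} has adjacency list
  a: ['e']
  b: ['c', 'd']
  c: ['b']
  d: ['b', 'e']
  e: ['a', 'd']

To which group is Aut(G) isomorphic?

the cyclic group of order 2

The degree sequence is [1, 2, 1, 2, 2]; the two degree-1 vertices a and c are the ends of a path, so G = P_5. The only nontrivial automorphism of a path is the end-to-end reflection, so Aut(G) ≅ Z_2.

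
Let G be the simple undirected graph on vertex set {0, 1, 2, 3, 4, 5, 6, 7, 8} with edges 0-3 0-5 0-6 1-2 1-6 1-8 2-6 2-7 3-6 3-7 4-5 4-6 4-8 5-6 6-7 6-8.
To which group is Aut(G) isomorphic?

Vertex 6 is the unique vertex of degree 8; the remaining 8 vertices each have degree 3 and induce a cycle, so G is the wheel on 9 vertices with hub 6. Every automorphism fixes the hub and acts on the rim 8-cycle, so Aut(G) ≅ Aut(C_8) = D_8 of order 16.

D_8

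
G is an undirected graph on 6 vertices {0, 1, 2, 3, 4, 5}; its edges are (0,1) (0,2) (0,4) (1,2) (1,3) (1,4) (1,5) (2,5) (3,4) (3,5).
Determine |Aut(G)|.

Vertex 1 is the unique vertex of degree 5; the remaining 5 vertices each have degree 3 and induce a cycle, so G is the wheel on 6 vertices with hub 1. With the hub fixed, the remaining symmetry is that of the rim cycle C_5, giving the dihedral group D_5.

10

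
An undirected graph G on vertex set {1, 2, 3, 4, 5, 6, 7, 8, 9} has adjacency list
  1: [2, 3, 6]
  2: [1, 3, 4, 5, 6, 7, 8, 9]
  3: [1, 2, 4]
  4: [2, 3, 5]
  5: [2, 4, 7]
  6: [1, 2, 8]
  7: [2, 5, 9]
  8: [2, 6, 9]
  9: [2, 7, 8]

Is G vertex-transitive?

No

Vertex 2 is the only vertex of degree 8, so every automorphism fixes it; G is not vertex-transitive.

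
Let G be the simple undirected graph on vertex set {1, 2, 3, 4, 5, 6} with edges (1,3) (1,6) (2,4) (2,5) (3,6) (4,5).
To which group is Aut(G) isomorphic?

G has two connected components, {2, 4, 5} and {1, 3, 6}; each is 2-regular, so G = C_3 ⊔ C_3. With two isomorphic components, Aut(G) = Aut(C_3) ≀ S_2 = (D_3 × D_3) ⋊ Z_2: permute each cycle by D_3, then optionally swap the two cycles. Order 2·(2·3)² = 72.

D_3 ≀ Z_2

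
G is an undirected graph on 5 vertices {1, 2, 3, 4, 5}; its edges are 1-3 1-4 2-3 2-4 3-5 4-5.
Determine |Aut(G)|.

12

The vertices split by degree into {3, 4} (degree 3) and {1, 2, 5} (degree 2); every edge runs between the two parts, so G is the complete bipartite graph K_{2,3}. Automorphisms preserve the bipartition setwise (since the parts differ in size) and act as S_2 × S_3 within it; |Aut| = 12.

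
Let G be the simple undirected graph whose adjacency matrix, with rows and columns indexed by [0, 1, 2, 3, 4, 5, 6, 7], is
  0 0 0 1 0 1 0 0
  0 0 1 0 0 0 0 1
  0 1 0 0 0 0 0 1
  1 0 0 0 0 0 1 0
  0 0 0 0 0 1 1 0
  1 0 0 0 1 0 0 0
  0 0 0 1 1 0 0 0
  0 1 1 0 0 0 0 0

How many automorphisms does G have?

G has two connected components, {0, 3, 4, 5, 6} and {1, 2, 7}; each is 2-regular, so G = C_5 ⊔ C_3. The components are non-isomorphic (different sizes), so Aut(G) = Aut(C_5) × Aut(C_3) = D_5 × D_3 of order 10·6 = 60.

60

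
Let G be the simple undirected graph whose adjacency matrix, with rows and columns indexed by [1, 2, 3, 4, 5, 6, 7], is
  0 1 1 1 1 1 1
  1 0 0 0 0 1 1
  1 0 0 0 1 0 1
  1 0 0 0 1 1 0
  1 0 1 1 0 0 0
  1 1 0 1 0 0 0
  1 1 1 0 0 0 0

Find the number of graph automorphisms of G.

12

Vertex 1 is the unique vertex of degree 6; the remaining 6 vertices each have degree 3 and induce a cycle, so G is the wheel on 7 vertices with hub 1. With the hub fixed, the remaining symmetry is that of the rim cycle C_6, giving the dihedral group D_6.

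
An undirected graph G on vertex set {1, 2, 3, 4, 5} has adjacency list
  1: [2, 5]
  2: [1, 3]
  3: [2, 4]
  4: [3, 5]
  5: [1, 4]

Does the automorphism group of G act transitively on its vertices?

Every vertex has degree 2 and the graph is connected, so G is the 5-cycle C_5. C_5 has 5 rotations and 5 reflections, so Aut(C_5) ≅ D_5 of order 10. Under this action every vertex can be carried to every other, so G is vertex-transitive.

Yes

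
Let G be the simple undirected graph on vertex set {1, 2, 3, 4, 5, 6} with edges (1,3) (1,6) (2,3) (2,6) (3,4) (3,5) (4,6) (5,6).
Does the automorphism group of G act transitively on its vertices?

No

Automorphisms preserve degree, but G has vertices of degree 2 and vertices of degree 4; no automorphism maps one to the other, so G is not vertex-transitive.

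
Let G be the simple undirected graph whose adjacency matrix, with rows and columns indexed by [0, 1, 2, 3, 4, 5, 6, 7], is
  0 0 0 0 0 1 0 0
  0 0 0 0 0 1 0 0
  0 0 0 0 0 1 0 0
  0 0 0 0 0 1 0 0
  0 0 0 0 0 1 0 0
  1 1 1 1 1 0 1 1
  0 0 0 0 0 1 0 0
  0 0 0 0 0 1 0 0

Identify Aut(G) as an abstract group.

the symmetric group on 7 letters

Vertex 5 has degree 7 and every other vertex has degree 1, so G is the star K_{1,7} with centre 5. The 7 leaves are pairwise interchangeable while the centre is fixed, giving Aut(G) = S_7.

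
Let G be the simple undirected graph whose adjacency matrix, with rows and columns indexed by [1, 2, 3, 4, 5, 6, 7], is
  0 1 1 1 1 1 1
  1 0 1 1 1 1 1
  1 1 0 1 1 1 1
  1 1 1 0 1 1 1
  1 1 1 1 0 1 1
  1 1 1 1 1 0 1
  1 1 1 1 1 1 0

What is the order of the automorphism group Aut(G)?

5040

Every vertex has degree 6, so G is the complete graph K_7. Every bijection on the vertex set is an automorphism of K_7; hence Aut(K_7) ≅ S_7, order 5040.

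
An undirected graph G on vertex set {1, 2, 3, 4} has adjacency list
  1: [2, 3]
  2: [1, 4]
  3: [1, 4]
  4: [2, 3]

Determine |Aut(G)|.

8

G is 2-regular and bipartite with parts {2, 3} and {1, 4} (each part is independent and every cross-pair is an edge), so G = K_{2,2}. Each part can be permuted independently (S_2 × S_2) and the two equal-size parts can also be swapped, giving (S_2 × S_2) ⋊ Z_2 of order 2·(2!)² = 8.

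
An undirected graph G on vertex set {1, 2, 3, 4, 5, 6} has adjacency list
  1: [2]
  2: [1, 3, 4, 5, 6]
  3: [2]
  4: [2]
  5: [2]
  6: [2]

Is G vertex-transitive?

No

Vertex 2 is the only vertex of degree 5, so every automorphism fixes it; G is not vertex-transitive.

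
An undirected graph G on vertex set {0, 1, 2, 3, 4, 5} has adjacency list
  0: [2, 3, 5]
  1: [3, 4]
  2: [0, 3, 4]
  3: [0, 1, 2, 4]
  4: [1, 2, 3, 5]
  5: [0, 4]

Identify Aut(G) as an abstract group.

the trivial group

Degrees alone do not determine every vertex (e.g. 0 and 2 both have degree 3), but their neighbour-degree multisets differ: N(0) has degrees [2, 3, 4] while N(2) has degrees [3, 4, 4]. Repeating this refinement separates all vertices, so the only automorphism is the identity.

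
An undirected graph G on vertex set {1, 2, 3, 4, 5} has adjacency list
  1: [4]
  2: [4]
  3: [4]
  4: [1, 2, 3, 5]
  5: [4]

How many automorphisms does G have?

Vertex 4 has degree 4 and every other vertex has degree 1, so G is the star K_{1,4} with centre 4. The 4 leaves are pairwise interchangeable while the centre is fixed, giving Aut(G) = S_4.

24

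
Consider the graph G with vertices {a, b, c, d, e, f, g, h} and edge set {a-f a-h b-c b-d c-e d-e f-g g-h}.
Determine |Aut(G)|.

G has two connected components, {b, c, d, e} and {a, f, g, h}; each is 2-regular, so G = C_4 ⊔ C_4. With two isomorphic components, Aut(G) = Aut(C_4) ≀ S_2 = (D_4 × D_4) ⋊ Z_2: permute each cycle by D_4, then optionally swap the two cycles. Order 2·(2·4)² = 128.

128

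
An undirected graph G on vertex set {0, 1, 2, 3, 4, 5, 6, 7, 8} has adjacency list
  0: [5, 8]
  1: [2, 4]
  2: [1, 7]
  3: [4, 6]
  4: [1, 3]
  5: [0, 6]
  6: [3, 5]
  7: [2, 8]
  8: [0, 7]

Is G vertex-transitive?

G is 2-regular and connected on 9 vertices, i.e. the cycle C_9. C_9 has 9 rotations and 9 reflections, so Aut(C_9) ≅ D_9 of order 18. Under this action every vertex can be carried to every other, so G is vertex-transitive.

Yes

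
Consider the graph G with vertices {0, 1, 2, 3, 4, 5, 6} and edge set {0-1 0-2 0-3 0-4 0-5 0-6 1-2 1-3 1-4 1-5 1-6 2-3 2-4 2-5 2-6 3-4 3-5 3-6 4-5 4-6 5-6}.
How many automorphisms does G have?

Every vertex has degree 6, so G is the complete graph K_7. Every bijection on the vertex set is an automorphism of K_7; hence Aut(K_7) ≅ S_7, order 5040.

5040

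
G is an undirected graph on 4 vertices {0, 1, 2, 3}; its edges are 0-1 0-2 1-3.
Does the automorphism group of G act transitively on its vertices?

Automorphisms preserve degree, but G has vertices of degree 1 and vertices of degree 2; no automorphism maps one to the other, so G is not vertex-transitive.

No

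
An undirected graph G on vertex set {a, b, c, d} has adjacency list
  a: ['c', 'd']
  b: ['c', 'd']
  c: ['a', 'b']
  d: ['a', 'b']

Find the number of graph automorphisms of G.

8

G is 2-regular and bipartite with parts {c, d} and {a, b} (each part is independent and every cross-pair is an edge), so G = K_{2,2}. Aut(K_{2,2}) is the wreath product S_2 ≀ Z_2: permute within each part, then optionally swap the parts; |Aut| = 2·(2!)² = 8.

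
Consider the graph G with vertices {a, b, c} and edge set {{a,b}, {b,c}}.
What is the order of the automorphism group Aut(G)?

The degree sequence is [1, 2, 1]; the two degree-1 vertices a and c are the ends of a path, so G = P_3. A path has exactly one nontrivial symmetry — reversal — giving Aut(G) of order 2.

2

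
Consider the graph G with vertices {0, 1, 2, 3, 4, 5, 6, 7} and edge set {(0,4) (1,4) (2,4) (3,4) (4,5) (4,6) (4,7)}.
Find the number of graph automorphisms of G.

5040

Vertex 4 has degree 7 and every other vertex has degree 1, so G is the star K_{1,7} with centre 4. Any automorphism fixes the centre and permutes the 7 leaves freely, so Aut(G) ≅ S_7 of order 7! = 5040.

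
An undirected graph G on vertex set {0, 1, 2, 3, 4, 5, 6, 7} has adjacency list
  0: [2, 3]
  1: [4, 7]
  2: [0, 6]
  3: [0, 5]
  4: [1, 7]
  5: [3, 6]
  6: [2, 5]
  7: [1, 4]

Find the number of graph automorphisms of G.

G has two connected components, {0, 2, 3, 5, 6} and {1, 4, 7}; each is 2-regular, so G = C_5 ⊔ C_3. The components are non-isomorphic (different sizes), so Aut(G) = Aut(C_5) × Aut(C_3) = D_5 × D_3 of order 10·6 = 60.

60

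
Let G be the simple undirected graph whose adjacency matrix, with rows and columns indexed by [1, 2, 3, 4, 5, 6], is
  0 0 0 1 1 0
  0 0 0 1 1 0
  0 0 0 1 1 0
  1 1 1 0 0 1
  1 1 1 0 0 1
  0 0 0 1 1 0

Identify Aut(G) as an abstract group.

The vertices split by degree into {4, 5} (degree 4) and {1, 2, 3, 6} (degree 2); every edge runs between the two parts, so G is the complete bipartite graph K_{2,4}. Automorphisms preserve the bipartition setwise (since the parts differ in size) and act as S_4 × S_2 within it; |Aut| = 48.

S_4 × S_2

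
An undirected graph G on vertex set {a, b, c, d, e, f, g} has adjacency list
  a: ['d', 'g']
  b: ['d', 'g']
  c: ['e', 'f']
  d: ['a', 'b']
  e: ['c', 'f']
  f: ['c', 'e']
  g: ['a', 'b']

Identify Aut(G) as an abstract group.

G has two connected components, {a, b, d, g} and {c, e, f}; each is 2-regular, so G = C_4 ⊔ C_3. The components are non-isomorphic (different sizes), so Aut(G) = Aut(C_3) × Aut(C_4) = D_3 × D_4 of order 6·8 = 48.

D_3 × D_4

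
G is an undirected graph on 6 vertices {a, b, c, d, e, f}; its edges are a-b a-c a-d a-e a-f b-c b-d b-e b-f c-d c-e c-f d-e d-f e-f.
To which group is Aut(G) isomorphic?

Every vertex has degree 5, so G is the complete graph K_6. Every bijection on the vertex set is an automorphism of K_6; hence Aut(K_6) ≅ S_6, order 720.

S_6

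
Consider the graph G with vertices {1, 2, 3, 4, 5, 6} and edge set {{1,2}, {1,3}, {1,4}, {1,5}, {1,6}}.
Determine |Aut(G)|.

Vertex 1 has degree 5 and every other vertex has degree 1, so G is the star K_{1,5} with centre 1. The 5 leaves are pairwise interchangeable while the centre is fixed, giving Aut(G) = S_5.

120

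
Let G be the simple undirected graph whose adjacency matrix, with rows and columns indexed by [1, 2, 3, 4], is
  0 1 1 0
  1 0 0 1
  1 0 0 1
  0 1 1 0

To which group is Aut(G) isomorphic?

Z_2^2 ⋊ S_2

G is 2-regular and bipartite on 2^2 = 4 vertices with girth 4; it is the hypercube graph Q_2. Aut(Q_2) consists of the signed permutations of the 2 coordinate axes: 2! permutations times 2^2 sign flips, so |Aut| = 2^2·2! = 8.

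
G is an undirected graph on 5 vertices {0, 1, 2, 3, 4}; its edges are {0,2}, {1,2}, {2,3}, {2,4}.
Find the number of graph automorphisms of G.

24

Vertex 2 has degree 4 and every other vertex has degree 1, so G is the star K_{1,4} with centre 2. The 4 leaves are pairwise interchangeable while the centre is fixed, giving Aut(G) = S_4.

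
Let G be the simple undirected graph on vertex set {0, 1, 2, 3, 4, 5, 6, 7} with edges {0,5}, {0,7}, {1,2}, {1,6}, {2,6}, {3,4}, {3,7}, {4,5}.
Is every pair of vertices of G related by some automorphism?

No

G has two connected components, {0, 3, 4, 5, 7} and {1, 2, 6}; each is 2-regular, so G = C_5 ⊔ C_3. The orbit of 0 under Aut(G) is {0, 3, 4, 5, 7}, which does not contain 1, so G is not vertex-transitive.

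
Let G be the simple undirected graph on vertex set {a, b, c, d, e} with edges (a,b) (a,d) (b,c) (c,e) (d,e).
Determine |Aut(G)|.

10

Every vertex has degree 2 and the graph is connected, so G is the 5-cycle C_5. C_5 has 5 rotations and 5 reflections, so Aut(C_5) ≅ D_5 of order 10.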